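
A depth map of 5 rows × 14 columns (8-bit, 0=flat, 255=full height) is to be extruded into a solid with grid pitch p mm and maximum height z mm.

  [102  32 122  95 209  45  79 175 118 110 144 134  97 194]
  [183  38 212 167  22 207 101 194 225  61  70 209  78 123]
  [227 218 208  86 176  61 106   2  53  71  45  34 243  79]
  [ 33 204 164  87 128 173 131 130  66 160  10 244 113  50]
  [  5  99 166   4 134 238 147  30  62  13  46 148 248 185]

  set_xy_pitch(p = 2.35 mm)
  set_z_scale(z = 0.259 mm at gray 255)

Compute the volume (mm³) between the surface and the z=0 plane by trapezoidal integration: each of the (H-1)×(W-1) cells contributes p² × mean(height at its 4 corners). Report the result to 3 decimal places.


35.413

height_mm = gray/255 × 0.259; cell vol = 2.35² × mean(4 corners)
unit = 2.35² × 0.259 / (4×255) = 0.00140228 mm³ per gray-sum
row 0: Σ corner-gray over 13 cells = 6490  → 9.1008
row 1: Σ corner-gray over 13 cells = 6386  → 8.9550
row 2: Σ corner-gray over 13 cells = 6215  → 8.7152
row 3: Σ corner-gray over 13 cells = 6163  → 8.6423
Σ rows: total corner-gray = 25254  → 35.4132 mm³


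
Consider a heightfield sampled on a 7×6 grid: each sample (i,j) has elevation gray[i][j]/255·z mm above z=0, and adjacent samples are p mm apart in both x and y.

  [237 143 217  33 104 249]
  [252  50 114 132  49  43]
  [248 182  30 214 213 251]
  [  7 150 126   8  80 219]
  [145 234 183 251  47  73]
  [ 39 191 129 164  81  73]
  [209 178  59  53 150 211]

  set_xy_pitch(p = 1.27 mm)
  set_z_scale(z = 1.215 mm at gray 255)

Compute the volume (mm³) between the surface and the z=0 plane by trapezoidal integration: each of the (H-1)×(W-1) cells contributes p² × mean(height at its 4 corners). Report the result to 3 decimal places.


height_mm = gray/255 × 1.215; cell vol = 1.27² × mean(4 corners)
unit = 1.27² × 1.215 / (4×255) = 0.00192125 mm³ per gray-sum
row 0: Σ corner-gray over 5 cells = 2465  → 4.7359
row 1: Σ corner-gray over 5 cells = 2762  → 5.3065
row 2: Σ corner-gray over 5 cells = 2731  → 5.2469
row 3: Σ corner-gray over 5 cells = 2602  → 4.9991
row 4: Σ corner-gray over 5 cells = 2890  → 5.5524
row 5: Σ corner-gray over 5 cells = 2542  → 4.8838
Σ rows: total corner-gray = 15992  → 30.7246 mm³

30.725


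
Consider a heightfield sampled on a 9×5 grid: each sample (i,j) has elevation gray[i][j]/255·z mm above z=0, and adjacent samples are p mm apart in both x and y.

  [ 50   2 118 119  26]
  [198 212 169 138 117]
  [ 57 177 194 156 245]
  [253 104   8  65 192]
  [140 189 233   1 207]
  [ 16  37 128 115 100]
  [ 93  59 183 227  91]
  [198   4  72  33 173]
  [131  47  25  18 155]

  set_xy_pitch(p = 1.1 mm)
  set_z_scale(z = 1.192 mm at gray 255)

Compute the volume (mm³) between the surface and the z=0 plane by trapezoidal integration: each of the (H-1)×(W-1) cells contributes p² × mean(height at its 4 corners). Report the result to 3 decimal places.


height_mm = gray/255 × 1.192; cell vol = 1.1² × mean(4 corners)
unit = 1.1² × 1.192 / (4×255) = 0.00141404 mm³ per gray-sum
row 0: Σ corner-gray over 4 cells = 1907  → 2.6966
row 1: Σ corner-gray over 4 cells = 2709  → 3.8306
row 2: Σ corner-gray over 4 cells = 2155  → 3.0473
row 3: Σ corner-gray over 4 cells = 1992  → 2.8168
row 4: Σ corner-gray over 4 cells = 1869  → 2.6428
row 5: Σ corner-gray over 4 cells = 1798  → 2.5424
row 6: Σ corner-gray over 4 cells = 1711  → 2.4194
row 7: Σ corner-gray over 4 cells = 1055  → 1.4918
Σ rows: total corner-gray = 15196  → 21.4877 mm³

21.488


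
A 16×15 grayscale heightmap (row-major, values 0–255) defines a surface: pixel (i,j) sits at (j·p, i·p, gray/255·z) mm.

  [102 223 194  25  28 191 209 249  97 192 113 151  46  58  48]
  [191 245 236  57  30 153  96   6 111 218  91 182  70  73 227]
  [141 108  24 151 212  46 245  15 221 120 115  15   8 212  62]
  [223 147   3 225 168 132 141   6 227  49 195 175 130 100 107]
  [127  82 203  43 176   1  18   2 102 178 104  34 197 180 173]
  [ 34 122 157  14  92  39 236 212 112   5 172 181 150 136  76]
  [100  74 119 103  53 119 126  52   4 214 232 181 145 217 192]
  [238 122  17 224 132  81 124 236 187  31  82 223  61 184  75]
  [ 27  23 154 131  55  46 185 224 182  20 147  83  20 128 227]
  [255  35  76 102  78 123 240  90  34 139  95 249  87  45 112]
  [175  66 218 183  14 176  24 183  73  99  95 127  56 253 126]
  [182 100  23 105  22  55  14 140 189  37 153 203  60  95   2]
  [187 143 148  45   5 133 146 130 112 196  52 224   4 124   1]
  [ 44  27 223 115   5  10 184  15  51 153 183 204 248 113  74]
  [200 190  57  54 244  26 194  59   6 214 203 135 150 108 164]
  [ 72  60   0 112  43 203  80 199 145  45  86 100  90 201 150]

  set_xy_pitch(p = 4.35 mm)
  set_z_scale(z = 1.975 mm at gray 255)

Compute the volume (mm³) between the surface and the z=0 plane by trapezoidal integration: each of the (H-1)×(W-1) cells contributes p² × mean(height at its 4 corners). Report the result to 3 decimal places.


height_mm = gray/255 × 1.975; cell vol = 4.35² × mean(4 corners)
unit = 4.35² × 1.975 / (4×255) = 0.0366392 mm³ per gray-sum
row 0: Σ corner-gray over 14 cells = 7256  → 265.8537
row 1: Σ corner-gray over 14 cells = 6741  → 246.9845
row 2: Σ corner-gray over 14 cells = 6913  → 253.2865
row 3: Σ corner-gray over 14 cells = 6666  → 244.2366
row 4: Σ corner-gray over 14 cells = 6306  → 231.0465
row 5: Σ corner-gray over 14 cells = 6936  → 254.1292
row 6: Σ corner-gray over 14 cells = 7291  → 267.1361
row 7: Σ corner-gray over 14 cells = 6771  → 248.0837
row 8: Σ corner-gray over 14 cells = 6203  → 227.2727
row 9: Σ corner-gray over 14 cells = 6588  → 241.3787
row 10: Σ corner-gray over 14 cells = 6011  → 220.2380
row 11: Σ corner-gray over 14 cells = 5688  → 208.4035
row 12: Σ corner-gray over 14 cells = 6292  → 230.5336
row 13: Σ corner-gray over 14 cells = 6824  → 250.0256
row 14: Σ corner-gray over 14 cells = 6594  → 241.5986
Σ rows: total corner-gray = 99080  → 3630.2074 mm³

3630.207


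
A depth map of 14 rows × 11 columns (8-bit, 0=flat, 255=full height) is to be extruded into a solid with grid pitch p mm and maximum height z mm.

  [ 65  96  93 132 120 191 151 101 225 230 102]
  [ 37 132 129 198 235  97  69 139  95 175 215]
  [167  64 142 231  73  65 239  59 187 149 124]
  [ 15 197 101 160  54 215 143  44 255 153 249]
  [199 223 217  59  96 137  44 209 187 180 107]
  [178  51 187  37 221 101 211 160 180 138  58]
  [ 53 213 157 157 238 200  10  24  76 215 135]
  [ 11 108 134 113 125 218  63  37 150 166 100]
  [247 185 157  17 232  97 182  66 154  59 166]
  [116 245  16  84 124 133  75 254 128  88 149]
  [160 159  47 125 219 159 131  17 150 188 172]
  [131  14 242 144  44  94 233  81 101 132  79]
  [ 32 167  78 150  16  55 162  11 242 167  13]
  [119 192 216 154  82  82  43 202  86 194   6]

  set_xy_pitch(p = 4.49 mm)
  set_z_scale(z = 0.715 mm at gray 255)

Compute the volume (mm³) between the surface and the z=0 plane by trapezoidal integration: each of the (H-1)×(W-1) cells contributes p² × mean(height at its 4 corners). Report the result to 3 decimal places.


height_mm = gray/255 × 0.715; cell vol = 4.49² × mean(4 corners)
unit = 4.49² × 0.715 / (4×255) = 0.0141318 mm³ per gray-sum
row 0: Σ corner-gray over 10 cells = 5635  → 79.6329
row 1: Σ corner-gray over 10 cells = 5499  → 77.7110
row 2: Σ corner-gray over 10 cells = 5617  → 79.3785
row 3: Σ corner-gray over 10 cells = 5918  → 83.6322
row 4: Σ corner-gray over 10 cells = 5818  → 82.2190
row 5: Σ corner-gray over 10 cells = 5576  → 78.7991
row 6: Σ corner-gray over 10 cells = 5107  → 72.1713
row 7: Σ corner-gray over 10 cells = 5050  → 71.3658
row 8: Σ corner-gray over 10 cells = 5270  → 74.4748
row 9: Σ corner-gray over 10 cells = 5281  → 74.6302
row 10: Σ corner-gray over 10 cells = 5102  → 72.1006
row 11: Σ corner-gray over 10 cells = 4521  → 63.8900
row 12: Σ corner-gray over 10 cells = 4768  → 67.3806
Σ rows: total corner-gray = 69162  → 977.3860 mm³

977.386


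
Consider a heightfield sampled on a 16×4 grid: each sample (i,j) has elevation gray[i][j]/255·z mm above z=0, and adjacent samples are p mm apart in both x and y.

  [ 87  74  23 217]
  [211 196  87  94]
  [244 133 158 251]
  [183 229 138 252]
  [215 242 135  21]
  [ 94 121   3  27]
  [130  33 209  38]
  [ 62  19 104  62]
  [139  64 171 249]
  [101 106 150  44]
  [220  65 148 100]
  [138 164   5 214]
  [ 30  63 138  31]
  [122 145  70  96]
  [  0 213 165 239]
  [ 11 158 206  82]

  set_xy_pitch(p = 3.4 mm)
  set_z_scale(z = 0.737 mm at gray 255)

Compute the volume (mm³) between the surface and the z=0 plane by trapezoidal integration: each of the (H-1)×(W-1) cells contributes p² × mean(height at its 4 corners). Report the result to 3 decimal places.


height_mm = gray/255 × 0.737; cell vol = 3.4² × mean(4 corners)
unit = 3.4² × 0.737 / (4×255) = 0.00835267 mm³ per gray-sum
row 0: Σ corner-gray over 3 cells = 1369  → 11.4348
row 1: Σ corner-gray over 3 cells = 1948  → 16.2710
row 2: Σ corner-gray over 3 cells = 2246  → 18.7601
row 3: Σ corner-gray over 3 cells = 2159  → 18.0334
row 4: Σ corner-gray over 3 cells = 1359  → 11.3513
row 5: Σ corner-gray over 3 cells = 1021  → 8.5281
row 6: Σ corner-gray over 3 cells = 1022  → 8.5364
row 7: Σ corner-gray over 3 cells = 1228  → 10.2571
row 8: Σ corner-gray over 3 cells = 1515  → 12.6543
row 9: Σ corner-gray over 3 cells = 1403  → 11.7188
row 10: Σ corner-gray over 3 cells = 1436  → 11.9944
row 11: Σ corner-gray over 3 cells = 1153  → 9.6306
row 12: Σ corner-gray over 3 cells = 1111  → 9.2798
row 13: Σ corner-gray over 3 cells = 1643  → 13.7234
row 14: Σ corner-gray over 3 cells = 1816  → 15.1684
Σ rows: total corner-gray = 22429  → 187.3420 mm³

187.342


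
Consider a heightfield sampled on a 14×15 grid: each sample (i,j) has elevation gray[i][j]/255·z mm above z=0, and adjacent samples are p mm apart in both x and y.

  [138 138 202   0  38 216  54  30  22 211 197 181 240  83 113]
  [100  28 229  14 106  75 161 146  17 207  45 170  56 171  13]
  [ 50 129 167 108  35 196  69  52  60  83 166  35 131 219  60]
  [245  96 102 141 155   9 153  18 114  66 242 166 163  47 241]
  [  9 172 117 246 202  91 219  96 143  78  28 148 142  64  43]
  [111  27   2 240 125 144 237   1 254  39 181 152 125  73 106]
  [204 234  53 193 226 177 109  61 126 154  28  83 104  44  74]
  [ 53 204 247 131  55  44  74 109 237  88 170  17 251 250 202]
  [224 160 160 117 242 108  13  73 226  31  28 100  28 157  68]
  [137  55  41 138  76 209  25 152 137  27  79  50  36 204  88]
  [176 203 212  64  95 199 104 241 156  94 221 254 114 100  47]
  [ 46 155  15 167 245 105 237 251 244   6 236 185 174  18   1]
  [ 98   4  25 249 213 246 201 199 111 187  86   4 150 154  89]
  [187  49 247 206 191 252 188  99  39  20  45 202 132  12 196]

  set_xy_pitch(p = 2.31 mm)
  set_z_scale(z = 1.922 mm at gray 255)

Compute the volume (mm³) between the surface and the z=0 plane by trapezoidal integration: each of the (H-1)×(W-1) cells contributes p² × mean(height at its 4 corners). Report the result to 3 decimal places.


height_mm = gray/255 × 1.922; cell vol = 2.31² × mean(4 corners)
unit = 2.31² × 1.922 / (4×255) = 0.0100549 mm³ per gray-sum
row 0: Σ corner-gray over 14 cells = 6438  → 64.7334
row 1: Σ corner-gray over 14 cells = 5973  → 60.0578
row 2: Σ corner-gray over 14 cells = 6440  → 64.7535
row 3: Σ corner-gray over 14 cells = 6974  → 70.1228
row 4: Σ corner-gray over 14 cells = 6961  → 69.9921
row 5: Σ corner-gray over 14 cells = 6879  → 69.1676
row 6: Σ corner-gray over 14 cells = 7471  → 75.1201
row 7: Σ corner-gray over 14 cells = 7187  → 72.2645
row 8: Σ corner-gray over 14 cells = 5861  → 58.9317
row 9: Σ corner-gray over 14 cells = 7020  → 70.5853
row 10: Σ corner-gray over 14 cells = 8460  → 85.0643
row 11: Σ corner-gray over 14 cells = 7968  → 80.1173
row 12: Σ corner-gray over 14 cells = 7592  → 76.3367
Σ rows: total corner-gray = 91224  → 917.2470 mm³

917.247


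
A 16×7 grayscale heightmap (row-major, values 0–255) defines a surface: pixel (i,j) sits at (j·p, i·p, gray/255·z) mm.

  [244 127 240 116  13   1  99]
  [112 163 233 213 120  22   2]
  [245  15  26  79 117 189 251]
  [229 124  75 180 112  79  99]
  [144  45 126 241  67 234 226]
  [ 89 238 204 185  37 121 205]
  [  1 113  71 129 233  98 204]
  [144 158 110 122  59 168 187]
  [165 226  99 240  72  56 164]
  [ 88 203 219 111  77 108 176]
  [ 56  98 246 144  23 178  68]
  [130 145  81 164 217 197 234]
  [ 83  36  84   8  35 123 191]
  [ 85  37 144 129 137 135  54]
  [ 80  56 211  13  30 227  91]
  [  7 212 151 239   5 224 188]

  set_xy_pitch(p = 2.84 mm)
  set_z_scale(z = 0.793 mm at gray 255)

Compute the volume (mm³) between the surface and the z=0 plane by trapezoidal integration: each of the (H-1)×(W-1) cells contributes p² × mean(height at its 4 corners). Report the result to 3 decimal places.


height_mm = gray/255 × 0.793; cell vol = 2.84² × mean(4 corners)
unit = 2.84² × 0.793 / (4×255) = 0.00627061 mm³ per gray-sum
row 0: Σ corner-gray over 6 cells = 2953  → 18.5171
row 1: Σ corner-gray over 6 cells = 2964  → 18.5861
row 2: Σ corner-gray over 6 cells = 2816  → 17.6580
row 3: Σ corner-gray over 6 cells = 3264  → 20.4673
row 4: Σ corner-gray over 6 cells = 3660  → 22.9504
row 5: Σ corner-gray over 6 cells = 3357  → 21.0504
row 6: Σ corner-gray over 6 cells = 3058  → 19.1755
row 7: Σ corner-gray over 6 cells = 3280  → 20.5676
row 8: Σ corner-gray over 6 cells = 3415  → 21.4141
row 9: Σ corner-gray over 6 cells = 3202  → 20.0785
row 10: Σ corner-gray over 6 cells = 3474  → 21.7841
row 11: Σ corner-gray over 6 cells = 2818  → 17.6706
row 12: Σ corner-gray over 6 cells = 2149  → 13.4755
row 13: Σ corner-gray over 6 cells = 2548  → 15.9775
row 14: Σ corner-gray over 6 cells = 3102  → 19.4514
Σ rows: total corner-gray = 46060  → 288.8242 mm³

288.824


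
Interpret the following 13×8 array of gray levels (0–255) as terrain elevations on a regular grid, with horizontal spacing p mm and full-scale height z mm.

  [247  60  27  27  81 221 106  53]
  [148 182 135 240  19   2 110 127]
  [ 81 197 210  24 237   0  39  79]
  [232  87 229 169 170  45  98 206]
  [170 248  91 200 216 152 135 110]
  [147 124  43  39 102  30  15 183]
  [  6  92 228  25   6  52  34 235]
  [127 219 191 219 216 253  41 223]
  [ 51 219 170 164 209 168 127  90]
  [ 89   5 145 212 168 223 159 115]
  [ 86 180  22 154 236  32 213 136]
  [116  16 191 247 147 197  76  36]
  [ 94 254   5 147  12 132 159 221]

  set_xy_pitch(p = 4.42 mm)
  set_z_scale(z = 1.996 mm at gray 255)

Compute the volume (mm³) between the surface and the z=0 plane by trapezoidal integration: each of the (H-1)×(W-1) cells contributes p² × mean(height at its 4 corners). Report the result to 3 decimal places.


height_mm = gray/255 × 1.996; cell vol = 4.42² × mean(4 corners)
unit = 4.42² × 1.996 / (4×255) = 0.0382301 mm³ per gray-sum
row 0: Σ corner-gray over 7 cells = 2995  → 114.4990
row 1: Σ corner-gray over 7 cells = 3225  → 123.2919
row 2: Σ corner-gray over 7 cells = 3608  → 137.9340
row 3: Σ corner-gray over 7 cells = 4398  → 168.1358
row 4: Σ corner-gray over 7 cells = 3400  → 129.9822
row 5: Σ corner-gray over 7 cells = 2151  → 82.2328
row 6: Σ corner-gray over 7 cells = 3743  → 143.0951
row 7: Σ corner-gray over 7 cells = 4883  → 186.6774
row 8: Σ corner-gray over 7 cells = 4283  → 163.7393
row 9: Σ corner-gray over 7 cells = 3924  → 150.0147
row 10: Σ corner-gray over 7 cells = 3796  → 145.1213
row 11: Σ corner-gray over 7 cells = 3633  → 138.8898
Σ rows: total corner-gray = 44039  → 1683.6133 mm³

1683.613


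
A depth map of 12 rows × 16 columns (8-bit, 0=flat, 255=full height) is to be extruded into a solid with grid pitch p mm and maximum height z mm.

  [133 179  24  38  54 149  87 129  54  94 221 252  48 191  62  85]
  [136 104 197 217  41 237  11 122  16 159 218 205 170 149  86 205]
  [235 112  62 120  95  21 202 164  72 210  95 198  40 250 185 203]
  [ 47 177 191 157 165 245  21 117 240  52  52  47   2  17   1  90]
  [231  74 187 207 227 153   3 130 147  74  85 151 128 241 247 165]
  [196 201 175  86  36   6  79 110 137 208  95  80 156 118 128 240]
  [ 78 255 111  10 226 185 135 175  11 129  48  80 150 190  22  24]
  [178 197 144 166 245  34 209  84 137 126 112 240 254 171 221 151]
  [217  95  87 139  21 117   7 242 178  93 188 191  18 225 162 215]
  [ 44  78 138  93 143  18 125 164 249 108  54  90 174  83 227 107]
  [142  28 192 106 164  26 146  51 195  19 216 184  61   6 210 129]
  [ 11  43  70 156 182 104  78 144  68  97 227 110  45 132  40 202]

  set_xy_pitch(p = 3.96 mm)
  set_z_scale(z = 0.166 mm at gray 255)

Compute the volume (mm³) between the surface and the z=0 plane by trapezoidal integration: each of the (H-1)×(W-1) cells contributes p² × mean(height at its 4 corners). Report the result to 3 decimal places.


216.952

height_mm = gray/255 × 0.166; cell vol = 3.96² × mean(4 corners)
unit = 3.96² × 0.166 / (4×255) = 0.0025521 mm³ per gray-sum
row 0: Σ corner-gray over 15 cells = 7587  → 19.3628
row 1: Σ corner-gray over 15 cells = 8295  → 21.1697
row 2: Σ corner-gray over 15 cells = 7195  → 18.3624
row 3: Σ corner-gray over 15 cells = 7609  → 19.4190
row 4: Σ corner-gray over 15 cells = 8170  → 20.8507
row 5: Σ corner-gray over 15 cells = 7222  → 18.4313
row 6: Σ corner-gray over 15 cells = 8565  → 21.8588
row 7: Σ corner-gray over 15 cells = 8967  → 22.8847
row 8: Σ corner-gray over 15 cells = 7597  → 19.3883
row 9: Σ corner-gray over 15 cells = 7118  → 18.1659
row 10: Σ corner-gray over 15 cells = 6684  → 17.0583
Σ rows: total corner-gray = 85009  → 216.9518 mm³


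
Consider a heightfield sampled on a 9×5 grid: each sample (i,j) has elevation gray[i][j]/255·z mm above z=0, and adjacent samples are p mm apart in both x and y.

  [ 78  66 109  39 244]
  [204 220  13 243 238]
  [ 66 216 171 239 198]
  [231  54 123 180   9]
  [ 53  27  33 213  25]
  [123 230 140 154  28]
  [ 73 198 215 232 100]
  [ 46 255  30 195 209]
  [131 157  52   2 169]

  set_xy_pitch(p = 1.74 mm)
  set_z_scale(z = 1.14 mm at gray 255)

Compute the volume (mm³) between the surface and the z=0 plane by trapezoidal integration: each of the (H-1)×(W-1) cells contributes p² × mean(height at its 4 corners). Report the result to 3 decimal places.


61.592

height_mm = gray/255 × 1.14; cell vol = 1.74² × mean(4 corners)
unit = 1.74² × 1.14 / (4×255) = 0.00338379 mm³ per gray-sum
row 0: Σ corner-gray over 4 cells = 2144  → 7.2548
row 1: Σ corner-gray over 4 cells = 2910  → 9.8468
row 2: Σ corner-gray over 4 cells = 2470  → 8.3580
row 3: Σ corner-gray over 4 cells = 1578  → 5.3396
row 4: Σ corner-gray over 4 cells = 1823  → 6.1686
row 5: Σ corner-gray over 4 cells = 2662  → 9.0076
row 6: Σ corner-gray over 4 cells = 2678  → 9.0618
row 7: Σ corner-gray over 4 cells = 1937  → 6.5544
Σ rows: total corner-gray = 18202  → 61.5917 mm³


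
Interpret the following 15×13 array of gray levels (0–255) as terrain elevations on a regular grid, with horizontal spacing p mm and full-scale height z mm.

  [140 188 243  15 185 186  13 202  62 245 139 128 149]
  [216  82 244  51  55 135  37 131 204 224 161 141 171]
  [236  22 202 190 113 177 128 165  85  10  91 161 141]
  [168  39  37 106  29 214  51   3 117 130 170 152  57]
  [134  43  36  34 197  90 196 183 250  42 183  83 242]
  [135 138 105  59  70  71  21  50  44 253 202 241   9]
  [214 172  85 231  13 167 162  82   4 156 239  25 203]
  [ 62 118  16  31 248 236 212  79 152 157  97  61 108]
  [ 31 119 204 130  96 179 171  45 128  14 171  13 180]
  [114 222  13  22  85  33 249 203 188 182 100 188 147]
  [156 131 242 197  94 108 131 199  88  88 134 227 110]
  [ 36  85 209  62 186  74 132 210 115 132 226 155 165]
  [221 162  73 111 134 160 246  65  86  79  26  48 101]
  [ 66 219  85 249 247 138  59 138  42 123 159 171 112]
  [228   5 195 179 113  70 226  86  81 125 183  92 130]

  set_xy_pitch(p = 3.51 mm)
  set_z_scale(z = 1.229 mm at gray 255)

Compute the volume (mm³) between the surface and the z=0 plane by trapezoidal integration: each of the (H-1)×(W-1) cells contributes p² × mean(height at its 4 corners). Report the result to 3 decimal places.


height_mm = gray/255 × 1.229; cell vol = 3.51² × mean(4 corners)
unit = 3.51² × 1.229 / (4×255) = 0.0148445 mm³ per gray-sum
row 0: Σ corner-gray over 12 cells = 6818  → 101.2099
row 1: Σ corner-gray over 12 cells = 6382  → 94.7377
row 2: Σ corner-gray over 12 cells = 5386  → 79.9525
row 3: Σ corner-gray over 12 cells = 5371  → 79.7299
row 4: Σ corner-gray over 12 cells = 5702  → 84.6434
row 5: Σ corner-gray over 12 cells = 5741  → 85.2223
row 6: Σ corner-gray over 12 cells = 6073  → 90.1507
row 7: Σ corner-gray over 12 cells = 5735  → 85.1333
row 8: Σ corner-gray over 12 cells = 5982  → 88.7999
row 9: Σ corner-gray over 12 cells = 6775  → 100.5716
row 10: Σ corner-gray over 12 cells = 6917  → 102.6795
row 11: Σ corner-gray over 12 cells = 6075  → 90.1804
row 12: Σ corner-gray over 12 cells = 6140  → 91.1453
row 13: Σ corner-gray over 12 cells = 6506  → 96.5784
Σ rows: total corner-gray = 85603  → 1270.7348 mm³

1270.735


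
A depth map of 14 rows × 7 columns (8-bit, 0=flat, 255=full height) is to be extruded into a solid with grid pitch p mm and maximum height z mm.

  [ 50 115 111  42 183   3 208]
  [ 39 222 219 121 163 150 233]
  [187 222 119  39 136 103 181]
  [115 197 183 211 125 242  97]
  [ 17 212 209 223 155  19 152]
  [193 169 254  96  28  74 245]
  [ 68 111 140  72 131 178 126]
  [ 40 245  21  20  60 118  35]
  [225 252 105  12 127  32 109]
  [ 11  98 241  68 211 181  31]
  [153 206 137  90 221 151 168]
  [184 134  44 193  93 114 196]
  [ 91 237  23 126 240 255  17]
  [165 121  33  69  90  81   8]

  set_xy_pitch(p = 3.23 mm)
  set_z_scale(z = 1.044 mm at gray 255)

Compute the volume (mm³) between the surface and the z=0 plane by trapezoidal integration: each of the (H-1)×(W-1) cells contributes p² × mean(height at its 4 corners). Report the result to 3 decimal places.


451.322

height_mm = gray/255 × 1.044; cell vol = 3.23² × mean(4 corners)
unit = 3.23² × 1.044 / (4×255) = 0.0106784 mm³ per gray-sum
row 0: Σ corner-gray over 6 cells = 3188  → 34.0427
row 1: Σ corner-gray over 6 cells = 3628  → 38.7412
row 2: Σ corner-gray over 6 cells = 3734  → 39.8731
row 3: Σ corner-gray over 6 cells = 3933  → 41.9981
row 4: Σ corner-gray over 6 cells = 3485  → 37.2142
row 5: Σ corner-gray over 6 cells = 3138  → 33.5088
row 6: Σ corner-gray over 6 cells = 2461  → 26.2795
row 7: Σ corner-gray over 6 cells = 2393  → 25.5534
row 8: Σ corner-gray over 6 cells = 3030  → 32.3555
row 9: Σ corner-gray over 6 cells = 3571  → 38.1325
row 10: Σ corner-gray over 6 cells = 3467  → 37.0219
row 11: Σ corner-gray over 6 cells = 3406  → 36.3706
row 12: Σ corner-gray over 6 cells = 2831  → 30.2305
Σ rows: total corner-gray = 42265  → 451.3217 mm³


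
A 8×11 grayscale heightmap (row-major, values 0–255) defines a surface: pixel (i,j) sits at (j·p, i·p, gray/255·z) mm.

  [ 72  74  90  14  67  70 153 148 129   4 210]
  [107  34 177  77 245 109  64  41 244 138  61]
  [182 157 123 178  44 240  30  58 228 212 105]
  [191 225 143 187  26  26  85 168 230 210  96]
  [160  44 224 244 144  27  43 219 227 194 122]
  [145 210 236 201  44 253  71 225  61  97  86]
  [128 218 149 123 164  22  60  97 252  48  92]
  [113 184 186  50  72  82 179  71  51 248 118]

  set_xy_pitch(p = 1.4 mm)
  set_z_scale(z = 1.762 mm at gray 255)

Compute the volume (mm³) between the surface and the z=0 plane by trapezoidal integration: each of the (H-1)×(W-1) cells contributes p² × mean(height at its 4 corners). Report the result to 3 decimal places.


127.276

height_mm = gray/255 × 1.762; cell vol = 1.4² × mean(4 corners)
unit = 1.4² × 1.762 / (4×255) = 0.0033858 mm³ per gray-sum
row 0: Σ corner-gray over 10 cells = 4206  → 14.2407
row 1: Σ corner-gray over 10 cells = 5253  → 17.7856
row 2: Σ corner-gray over 10 cells = 5714  → 19.3465
row 3: Σ corner-gray over 10 cells = 5901  → 19.9796
row 4: Σ corner-gray over 10 cells = 6041  → 20.4536
row 5: Σ corner-gray over 10 cells = 5513  → 18.6659
row 6: Σ corner-gray over 10 cells = 4963  → 16.8037
Σ rows: total corner-gray = 37591  → 127.2758 mm³


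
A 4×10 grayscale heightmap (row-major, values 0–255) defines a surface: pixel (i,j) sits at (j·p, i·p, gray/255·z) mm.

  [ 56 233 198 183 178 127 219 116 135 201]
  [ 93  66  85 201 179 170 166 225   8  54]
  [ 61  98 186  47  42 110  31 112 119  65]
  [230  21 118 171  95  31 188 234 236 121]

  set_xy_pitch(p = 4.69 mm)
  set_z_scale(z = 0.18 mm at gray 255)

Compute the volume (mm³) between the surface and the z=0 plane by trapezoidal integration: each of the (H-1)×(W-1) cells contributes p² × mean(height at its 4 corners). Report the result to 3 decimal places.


height_mm = gray/255 × 0.18; cell vol = 4.69² × mean(4 corners)
unit = 4.69² × 0.18 / (4×255) = 0.00388166 mm³ per gray-sum
row 0: Σ corner-gray over 9 cells = 5382  → 20.8911
row 1: Σ corner-gray over 9 cells = 3963  → 15.3830
row 2: Σ corner-gray over 9 cells = 4155  → 16.1283
Σ rows: total corner-gray = 13500  → 52.4025 mm³

52.402


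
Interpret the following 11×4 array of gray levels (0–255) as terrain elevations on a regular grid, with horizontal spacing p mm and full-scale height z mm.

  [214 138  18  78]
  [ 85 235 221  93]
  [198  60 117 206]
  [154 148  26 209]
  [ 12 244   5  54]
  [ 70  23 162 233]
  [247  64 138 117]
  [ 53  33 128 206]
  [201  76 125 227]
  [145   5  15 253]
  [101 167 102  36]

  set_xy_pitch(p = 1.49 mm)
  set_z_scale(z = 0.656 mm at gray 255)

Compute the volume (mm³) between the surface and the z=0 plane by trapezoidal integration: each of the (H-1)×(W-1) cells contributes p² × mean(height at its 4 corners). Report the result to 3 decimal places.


height_mm = gray/255 × 0.656; cell vol = 1.49² × mean(4 corners)
unit = 1.49² × 0.656 / (4×255) = 0.00142783 mm³ per gray-sum
row 0: Σ corner-gray over 3 cells = 1694  → 2.4187
row 1: Σ corner-gray over 3 cells = 1848  → 2.6386
row 2: Σ corner-gray over 3 cells = 1469  → 2.0975
row 3: Σ corner-gray over 3 cells = 1275  → 1.8205
row 4: Σ corner-gray over 3 cells = 1237  → 1.7662
row 5: Σ corner-gray over 3 cells = 1441  → 2.0575
row 6: Σ corner-gray over 3 cells = 1349  → 1.9261
row 7: Σ corner-gray over 3 cells = 1411  → 2.0147
row 8: Σ corner-gray over 3 cells = 1268  → 1.8105
row 9: Σ corner-gray over 3 cells = 1113  → 1.5892
Σ rows: total corner-gray = 14105  → 20.1395 mm³

20.140


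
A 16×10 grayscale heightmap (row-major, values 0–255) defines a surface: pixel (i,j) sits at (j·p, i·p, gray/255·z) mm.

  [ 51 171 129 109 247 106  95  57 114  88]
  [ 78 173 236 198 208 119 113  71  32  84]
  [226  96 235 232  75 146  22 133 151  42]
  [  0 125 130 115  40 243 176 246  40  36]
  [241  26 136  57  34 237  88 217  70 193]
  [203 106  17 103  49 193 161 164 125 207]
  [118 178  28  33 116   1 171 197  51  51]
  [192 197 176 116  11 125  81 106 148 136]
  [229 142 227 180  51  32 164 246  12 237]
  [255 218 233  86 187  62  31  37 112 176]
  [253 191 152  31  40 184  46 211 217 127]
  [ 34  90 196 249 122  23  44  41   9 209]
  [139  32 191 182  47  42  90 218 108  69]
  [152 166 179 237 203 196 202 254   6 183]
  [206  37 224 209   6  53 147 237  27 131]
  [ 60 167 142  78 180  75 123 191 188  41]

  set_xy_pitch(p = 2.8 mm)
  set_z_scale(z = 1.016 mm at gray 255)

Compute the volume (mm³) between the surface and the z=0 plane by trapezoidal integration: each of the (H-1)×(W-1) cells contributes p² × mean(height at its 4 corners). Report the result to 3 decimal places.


height_mm = gray/255 × 1.016; cell vol = 2.8² × mean(4 corners)
unit = 2.8² × 1.016 / (4×255) = 0.00780925 mm³ per gray-sum
row 0: Σ corner-gray over 9 cells = 4657  → 36.3677
row 1: Σ corner-gray over 9 cells = 4910  → 38.3434
row 2: Σ corner-gray over 9 cells = 4714  → 36.8128
row 3: Σ corner-gray over 9 cells = 4430  → 34.5950
row 4: Σ corner-gray over 9 cells = 4410  → 34.4388
row 5: Σ corner-gray over 9 cells = 3965  → 30.9637
row 6: Σ corner-gray over 9 cells = 3967  → 30.9793
row 7: Σ corner-gray over 9 cells = 4822  → 37.6562
row 8: Σ corner-gray over 9 cells = 4937  → 38.5543
row 9: Σ corner-gray over 9 cells = 4887  → 38.1638
row 10: Σ corner-gray over 9 cells = 4315  → 33.6969
row 11: Σ corner-gray over 9 cells = 3819  → 29.8235
row 12: Σ corner-gray over 9 cells = 5249  → 40.9908
row 13: Σ corner-gray over 9 cells = 5438  → 42.4667
row 14: Σ corner-gray over 9 cells = 4606  → 35.9694
Σ rows: total corner-gray = 69126  → 539.8226 mm³

539.823


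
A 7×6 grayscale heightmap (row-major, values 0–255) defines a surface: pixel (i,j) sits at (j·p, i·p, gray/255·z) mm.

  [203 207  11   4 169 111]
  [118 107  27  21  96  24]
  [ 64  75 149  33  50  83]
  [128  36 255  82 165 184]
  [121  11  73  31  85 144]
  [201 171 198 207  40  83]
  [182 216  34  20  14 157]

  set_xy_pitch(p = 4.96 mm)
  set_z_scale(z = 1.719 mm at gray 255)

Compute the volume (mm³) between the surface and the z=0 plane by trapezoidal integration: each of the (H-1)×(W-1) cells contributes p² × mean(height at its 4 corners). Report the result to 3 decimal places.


height_mm = gray/255 × 1.719; cell vol = 4.96² × mean(4 corners)
unit = 4.96² × 1.719 / (4×255) = 0.0414609 mm³ per gray-sum
row 0: Σ corner-gray over 5 cells = 1740  → 72.1420
row 1: Σ corner-gray over 5 cells = 1405  → 58.2526
row 2: Σ corner-gray over 5 cells = 2149  → 89.0995
row 3: Σ corner-gray over 5 cells = 2053  → 85.1193
row 4: Σ corner-gray over 5 cells = 2181  → 90.4263
row 5: Σ corner-gray over 5 cells = 2423  → 100.4598
Σ rows: total corner-gray = 11951  → 495.4996 mm³

495.500


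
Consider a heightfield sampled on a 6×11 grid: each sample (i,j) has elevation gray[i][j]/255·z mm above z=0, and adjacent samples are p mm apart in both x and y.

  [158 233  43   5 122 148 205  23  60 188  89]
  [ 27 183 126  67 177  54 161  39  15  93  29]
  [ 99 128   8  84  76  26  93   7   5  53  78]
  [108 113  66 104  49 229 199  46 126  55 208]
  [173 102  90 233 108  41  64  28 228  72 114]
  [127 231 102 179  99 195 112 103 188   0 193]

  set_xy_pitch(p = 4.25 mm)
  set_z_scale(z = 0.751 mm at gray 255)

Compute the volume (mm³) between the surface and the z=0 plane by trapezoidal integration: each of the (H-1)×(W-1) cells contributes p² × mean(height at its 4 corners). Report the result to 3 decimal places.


height_mm = gray/255 × 0.751; cell vol = 4.25² × mean(4 corners)
unit = 4.25² × 0.751 / (4×255) = 0.013299 mm³ per gray-sum
row 0: Σ corner-gray over 10 cells = 4187  → 55.6827
row 1: Σ corner-gray over 10 cells = 3023  → 40.2028
row 2: Σ corner-gray over 10 cells = 3427  → 45.5755
row 3: Σ corner-gray over 10 cells = 4509  → 59.9650
row 4: Σ corner-gray over 10 cells = 4957  → 65.9229
Σ rows: total corner-gray = 20103  → 267.3490 mm³

267.349


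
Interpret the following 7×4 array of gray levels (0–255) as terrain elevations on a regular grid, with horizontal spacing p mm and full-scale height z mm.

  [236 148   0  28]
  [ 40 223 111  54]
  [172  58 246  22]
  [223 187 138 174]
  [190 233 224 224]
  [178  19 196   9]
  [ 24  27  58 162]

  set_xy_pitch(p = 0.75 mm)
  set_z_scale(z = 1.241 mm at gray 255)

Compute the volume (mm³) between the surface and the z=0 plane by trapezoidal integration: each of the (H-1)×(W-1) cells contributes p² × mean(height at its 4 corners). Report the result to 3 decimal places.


height_mm = gray/255 × 1.241; cell vol = 0.75² × mean(4 corners)
unit = 0.75² × 1.241 / (4×255) = 0.000684375 mm³ per gray-sum
row 0: Σ corner-gray over 3 cells = 1322  → 0.9047
row 1: Σ corner-gray over 3 cells = 1564  → 1.0704
row 2: Σ corner-gray over 3 cells = 1849  → 1.2654
row 3: Σ corner-gray over 3 cells = 2375  → 1.6254
row 4: Σ corner-gray over 3 cells = 1945  → 1.3311
row 5: Σ corner-gray over 3 cells = 973  → 0.6659
Σ rows: total corner-gray = 10028  → 6.8629 mm³

6.863


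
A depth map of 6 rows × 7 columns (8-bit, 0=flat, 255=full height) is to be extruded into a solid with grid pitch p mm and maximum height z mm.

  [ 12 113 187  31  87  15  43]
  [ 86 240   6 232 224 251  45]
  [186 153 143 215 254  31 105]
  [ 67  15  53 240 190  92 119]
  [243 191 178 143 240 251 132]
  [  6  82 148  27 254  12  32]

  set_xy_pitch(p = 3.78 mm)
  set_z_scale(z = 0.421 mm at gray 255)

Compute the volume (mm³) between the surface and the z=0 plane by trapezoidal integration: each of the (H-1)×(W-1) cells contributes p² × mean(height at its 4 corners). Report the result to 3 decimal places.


height_mm = gray/255 × 0.421; cell vol = 3.78² × mean(4 corners)
unit = 3.78² × 0.421 / (4×255) = 0.00589747 mm³ per gray-sum
row 0: Σ corner-gray over 6 cells = 2958  → 17.4447
row 1: Σ corner-gray over 6 cells = 3920  → 23.1181
row 2: Σ corner-gray over 6 cells = 3249  → 19.1609
row 3: Σ corner-gray over 6 cells = 3747  → 22.0978
row 4: Σ corner-gray over 6 cells = 3465  → 20.4347
Σ rows: total corner-gray = 17339  → 102.2562 mm³

102.256


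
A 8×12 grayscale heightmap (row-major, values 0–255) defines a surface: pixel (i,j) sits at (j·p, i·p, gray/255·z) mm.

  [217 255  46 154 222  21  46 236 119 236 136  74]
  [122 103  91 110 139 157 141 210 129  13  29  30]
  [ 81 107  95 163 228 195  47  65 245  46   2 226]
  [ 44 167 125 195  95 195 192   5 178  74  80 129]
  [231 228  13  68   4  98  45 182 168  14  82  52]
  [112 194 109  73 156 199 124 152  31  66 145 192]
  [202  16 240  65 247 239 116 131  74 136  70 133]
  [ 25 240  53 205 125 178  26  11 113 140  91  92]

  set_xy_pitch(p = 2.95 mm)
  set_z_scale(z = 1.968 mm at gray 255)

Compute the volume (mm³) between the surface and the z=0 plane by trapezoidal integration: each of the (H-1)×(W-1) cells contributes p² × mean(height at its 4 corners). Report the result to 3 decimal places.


height_mm = gray/255 × 1.968; cell vol = 2.95² × mean(4 corners)
unit = 2.95² × 1.968 / (4×255) = 0.0167907 mm³ per gray-sum
row 0: Σ corner-gray over 11 cells = 5629  → 94.5149
row 1: Σ corner-gray over 11 cells = 5089  → 85.4479
row 2: Σ corner-gray over 11 cells = 5478  → 91.9795
row 3: Σ corner-gray over 11 cells = 4872  → 81.8043
row 4: Σ corner-gray over 11 cells = 4889  → 82.0898
row 5: Σ corner-gray over 11 cells = 5805  → 97.4700
row 6: Σ corner-gray over 11 cells = 5484  → 92.0802
Σ rows: total corner-gray = 37246  → 625.3866 mm³

625.387


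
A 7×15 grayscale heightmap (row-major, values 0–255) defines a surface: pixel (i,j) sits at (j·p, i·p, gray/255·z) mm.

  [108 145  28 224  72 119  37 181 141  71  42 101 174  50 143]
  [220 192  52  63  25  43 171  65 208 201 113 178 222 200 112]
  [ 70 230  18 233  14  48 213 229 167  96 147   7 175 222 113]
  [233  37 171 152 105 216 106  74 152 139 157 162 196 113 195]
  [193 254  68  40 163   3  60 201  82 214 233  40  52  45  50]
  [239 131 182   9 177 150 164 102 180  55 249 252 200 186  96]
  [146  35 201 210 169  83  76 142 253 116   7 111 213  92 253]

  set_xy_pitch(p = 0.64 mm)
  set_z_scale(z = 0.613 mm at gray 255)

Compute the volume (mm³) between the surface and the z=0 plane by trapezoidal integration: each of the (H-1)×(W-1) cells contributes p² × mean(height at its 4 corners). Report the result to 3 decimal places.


height_mm = gray/255 × 0.613; cell vol = 0.64² × mean(4 corners)
unit = 0.64² × 0.613 / (4×255) = 0.000246162 mm³ per gray-sum
row 0: Σ corner-gray over 14 cells = 6819  → 1.6786
row 1: Σ corner-gray over 14 cells = 7579  → 1.8657
row 2: Σ corner-gray over 14 cells = 7769  → 1.9124
row 3: Σ corner-gray over 14 cells = 7141  → 1.7578
row 4: Σ corner-gray over 14 cells = 7562  → 1.8615
row 5: Σ corner-gray over 14 cells = 8224  → 2.0244
Σ rows: total corner-gray = 45094  → 11.1004 mm³

11.100


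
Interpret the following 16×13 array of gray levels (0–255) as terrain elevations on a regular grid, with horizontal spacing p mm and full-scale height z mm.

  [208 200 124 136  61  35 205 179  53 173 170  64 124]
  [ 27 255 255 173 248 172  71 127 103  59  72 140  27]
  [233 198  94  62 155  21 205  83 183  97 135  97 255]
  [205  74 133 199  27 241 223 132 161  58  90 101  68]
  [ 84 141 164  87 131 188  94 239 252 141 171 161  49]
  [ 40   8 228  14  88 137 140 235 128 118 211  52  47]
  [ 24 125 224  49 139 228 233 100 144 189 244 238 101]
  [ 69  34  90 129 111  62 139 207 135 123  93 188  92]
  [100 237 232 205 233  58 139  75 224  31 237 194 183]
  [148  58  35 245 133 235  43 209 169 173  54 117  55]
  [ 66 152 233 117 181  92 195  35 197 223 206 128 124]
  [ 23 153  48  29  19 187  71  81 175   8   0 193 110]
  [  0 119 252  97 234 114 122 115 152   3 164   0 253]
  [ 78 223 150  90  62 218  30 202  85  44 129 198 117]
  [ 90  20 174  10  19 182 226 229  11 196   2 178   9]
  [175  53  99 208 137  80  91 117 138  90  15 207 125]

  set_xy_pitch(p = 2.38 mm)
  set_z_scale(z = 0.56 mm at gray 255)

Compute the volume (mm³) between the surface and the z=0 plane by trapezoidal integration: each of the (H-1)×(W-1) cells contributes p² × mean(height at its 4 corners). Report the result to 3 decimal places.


height_mm = gray/255 × 0.56; cell vol = 2.38² × mean(4 corners)
unit = 2.38² × 0.56 / (4×255) = 0.00310987 mm³ per gray-sum
row 0: Σ corner-gray over 12 cells = 6536  → 20.3261
row 1: Σ corner-gray over 12 cells = 6552  → 20.3758
row 2: Σ corner-gray over 12 cells = 6299  → 19.5891
row 3: Σ corner-gray over 12 cells = 6822  → 21.2155
row 4: Σ corner-gray over 12 cells = 6476  → 20.1395
row 5: Σ corner-gray over 12 cells = 6756  → 21.0103
row 6: Σ corner-gray over 12 cells = 6734  → 20.9418
row 7: Σ corner-gray over 12 cells = 6796  → 21.1347
row 8: Σ corner-gray over 12 cells = 7158  → 22.2604
row 9: Σ corner-gray over 12 cells = 6853  → 21.3119
row 10: Σ corner-gray over 12 cells = 5769  → 17.9408
row 11: Σ corner-gray over 12 cells = 5058  → 15.7297
row 12: Σ corner-gray over 12 cells = 6054  → 18.8271
row 13: Σ corner-gray over 12 cells = 5650  → 17.5707
row 14: Σ corner-gray over 12 cells = 5363  → 16.6782
Σ rows: total corner-gray = 94876  → 295.0517 mm³

295.052


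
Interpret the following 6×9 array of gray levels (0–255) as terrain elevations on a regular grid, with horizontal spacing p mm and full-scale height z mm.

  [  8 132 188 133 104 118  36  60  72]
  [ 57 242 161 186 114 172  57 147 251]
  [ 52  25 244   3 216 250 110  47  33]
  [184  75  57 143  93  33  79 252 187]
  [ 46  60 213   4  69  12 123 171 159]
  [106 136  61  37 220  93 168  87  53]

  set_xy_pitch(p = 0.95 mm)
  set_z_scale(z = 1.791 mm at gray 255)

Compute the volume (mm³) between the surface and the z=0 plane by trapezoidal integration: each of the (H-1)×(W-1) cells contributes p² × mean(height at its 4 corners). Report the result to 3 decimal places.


29.721

height_mm = gray/255 × 1.791; cell vol = 0.95² × mean(4 corners)
unit = 0.95² × 1.791 / (4×255) = 0.00158468 mm³ per gray-sum
row 0: Σ corner-gray over 8 cells = 4088  → 6.4782
row 1: Σ corner-gray over 8 cells = 4341  → 6.8791
row 2: Σ corner-gray over 8 cells = 3710  → 5.8792
row 3: Σ corner-gray over 8 cells = 3344  → 5.2992
row 4: Σ corner-gray over 8 cells = 3272  → 5.1851
Σ rows: total corner-gray = 18755  → 29.7207 mm³


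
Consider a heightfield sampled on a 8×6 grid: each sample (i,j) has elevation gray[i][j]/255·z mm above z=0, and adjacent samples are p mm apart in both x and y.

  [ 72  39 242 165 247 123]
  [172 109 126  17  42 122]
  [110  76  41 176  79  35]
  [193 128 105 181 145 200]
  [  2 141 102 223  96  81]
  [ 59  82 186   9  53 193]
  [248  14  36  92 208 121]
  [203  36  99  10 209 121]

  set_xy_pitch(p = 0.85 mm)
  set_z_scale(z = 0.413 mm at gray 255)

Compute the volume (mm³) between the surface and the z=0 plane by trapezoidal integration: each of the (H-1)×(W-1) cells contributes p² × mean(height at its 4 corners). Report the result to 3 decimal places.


height_mm = gray/255 × 0.413; cell vol = 0.85² × mean(4 corners)
unit = 0.85² × 0.413 / (4×255) = 0.000292542 mm³ per gray-sum
row 0: Σ corner-gray over 5 cells = 2463  → 0.7205
row 1: Σ corner-gray over 5 cells = 1771  → 0.5181
row 2: Σ corner-gray over 5 cells = 2400  → 0.7021
row 3: Σ corner-gray over 5 cells = 2718  → 0.7951
row 4: Σ corner-gray over 5 cells = 2119  → 0.6199
row 5: Σ corner-gray over 5 cells = 1981  → 0.5795
row 6: Σ corner-gray over 5 cells = 2101  → 0.6146
Σ rows: total corner-gray = 15553  → 4.5499 mm³

4.550
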